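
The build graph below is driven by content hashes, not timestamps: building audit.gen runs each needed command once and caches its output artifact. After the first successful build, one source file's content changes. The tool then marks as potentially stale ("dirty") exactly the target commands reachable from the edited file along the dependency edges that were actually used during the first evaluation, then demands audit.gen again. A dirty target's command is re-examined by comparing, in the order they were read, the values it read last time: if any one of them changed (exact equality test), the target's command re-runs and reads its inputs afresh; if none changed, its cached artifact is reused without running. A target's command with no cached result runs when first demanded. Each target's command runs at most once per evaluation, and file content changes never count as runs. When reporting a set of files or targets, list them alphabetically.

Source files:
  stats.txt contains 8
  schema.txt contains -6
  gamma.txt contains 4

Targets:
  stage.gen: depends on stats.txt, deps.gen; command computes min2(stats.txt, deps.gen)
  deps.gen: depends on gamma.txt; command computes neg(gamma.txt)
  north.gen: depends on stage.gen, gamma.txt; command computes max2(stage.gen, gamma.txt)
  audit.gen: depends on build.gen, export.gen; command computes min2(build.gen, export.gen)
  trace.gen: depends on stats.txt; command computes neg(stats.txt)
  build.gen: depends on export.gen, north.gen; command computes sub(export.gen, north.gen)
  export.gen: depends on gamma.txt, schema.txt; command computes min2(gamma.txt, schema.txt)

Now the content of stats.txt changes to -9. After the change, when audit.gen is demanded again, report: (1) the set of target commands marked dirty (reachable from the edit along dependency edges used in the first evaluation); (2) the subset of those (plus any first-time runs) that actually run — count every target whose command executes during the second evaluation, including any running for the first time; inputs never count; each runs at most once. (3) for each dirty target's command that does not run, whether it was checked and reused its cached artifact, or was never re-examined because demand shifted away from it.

Dirty set: audit.gen, build.gen, north.gen, stage.gen.
Run set: north.gen, stage.gen (2 run).
Re-examined without running (cache reused): audit.gen, build.gen.
The important point: north.gen recomputes to an identical value, and the output ends up unchanged.

Initial pass — values computed on the first demand:
  deps.gen = neg(4) = -4
  export.gen = min2(4, -6) = -6
  stage.gen = min2(8, -4) = -4
  north.gen = max2(-4, 4) = 4
  build.gen = sub(-6, 4) = -10
  audit.gen = min2(-10, -6) = -10

Second demand — change propagation:
  stage.gen: re-runs because stats.txt 8->-9; new result -9.
  north.gen: re-runs because stage.gen -4->-9; new result 4 (unchanged).
  build.gen: re-examined; everything it read last time is the same (export.gen unchanged, north.gen unchanged) — cache -10 kept, no run.
  audit.gen: re-examined; everything it read last time is the same (build.gen unchanged, export.gen unchanged) — cache -10 kept, no run.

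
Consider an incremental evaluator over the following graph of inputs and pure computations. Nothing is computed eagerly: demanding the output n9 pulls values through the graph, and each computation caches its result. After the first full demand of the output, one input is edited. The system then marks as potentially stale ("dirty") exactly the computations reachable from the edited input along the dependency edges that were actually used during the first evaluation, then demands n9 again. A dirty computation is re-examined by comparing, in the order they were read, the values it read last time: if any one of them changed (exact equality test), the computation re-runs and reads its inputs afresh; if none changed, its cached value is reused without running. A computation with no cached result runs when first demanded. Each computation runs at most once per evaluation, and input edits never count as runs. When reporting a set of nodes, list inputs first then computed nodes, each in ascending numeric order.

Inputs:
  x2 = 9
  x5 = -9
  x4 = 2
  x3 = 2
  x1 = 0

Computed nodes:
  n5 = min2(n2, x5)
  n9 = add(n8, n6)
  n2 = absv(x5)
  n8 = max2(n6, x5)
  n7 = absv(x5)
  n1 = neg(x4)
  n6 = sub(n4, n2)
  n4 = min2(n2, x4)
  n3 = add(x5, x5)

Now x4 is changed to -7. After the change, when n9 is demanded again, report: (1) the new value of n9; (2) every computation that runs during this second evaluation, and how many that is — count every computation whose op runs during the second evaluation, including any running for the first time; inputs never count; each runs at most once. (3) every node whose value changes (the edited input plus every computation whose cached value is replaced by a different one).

Initial pass — values computed on the first demand:
  n2 = absv(-9) = 9
  n4 = min2(9, 2) = 2
  n6 = sub(2, 9) = -7
  n8 = max2(-7, -9) = -7
  n9 = add(-7, -7) = -14

Second demand — change propagation:
  n4: re-runs because x4 2->-7; new result -7.
  n6: re-runs because n4 2->-7; new result -16.
  n8: re-runs because n6 -7->-16; new result -9.
  n9: re-runs because n8 -7->-9; n6 -7->-16; new result -25.

n9 now evaluates to -25.
Run set: n4, n6, n8, n9 (4 run).
Changed values: x4, n4, n6, n8, n9.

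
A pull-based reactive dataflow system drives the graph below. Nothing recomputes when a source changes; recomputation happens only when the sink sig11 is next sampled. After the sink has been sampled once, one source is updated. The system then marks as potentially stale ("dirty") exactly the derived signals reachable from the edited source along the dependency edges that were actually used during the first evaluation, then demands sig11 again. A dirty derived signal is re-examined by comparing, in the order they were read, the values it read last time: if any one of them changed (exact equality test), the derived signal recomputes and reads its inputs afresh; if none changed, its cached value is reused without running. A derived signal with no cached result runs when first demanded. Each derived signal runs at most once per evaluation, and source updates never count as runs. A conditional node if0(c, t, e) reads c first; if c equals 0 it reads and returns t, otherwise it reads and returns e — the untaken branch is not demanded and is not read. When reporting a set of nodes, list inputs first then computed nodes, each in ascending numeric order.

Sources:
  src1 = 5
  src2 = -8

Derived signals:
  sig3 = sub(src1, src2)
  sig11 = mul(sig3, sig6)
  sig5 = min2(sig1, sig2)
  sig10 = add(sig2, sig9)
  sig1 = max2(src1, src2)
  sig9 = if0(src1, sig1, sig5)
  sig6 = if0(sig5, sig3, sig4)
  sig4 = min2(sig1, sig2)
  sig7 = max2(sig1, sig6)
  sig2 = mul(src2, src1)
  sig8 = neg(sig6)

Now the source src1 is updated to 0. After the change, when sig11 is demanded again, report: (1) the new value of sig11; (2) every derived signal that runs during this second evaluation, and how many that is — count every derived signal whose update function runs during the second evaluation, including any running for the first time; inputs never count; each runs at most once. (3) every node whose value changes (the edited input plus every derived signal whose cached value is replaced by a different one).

First evaluation (everything demanded from the output):
  sig1 = max2(5, -8) = 5
  sig2 = mul(-8, 5) = -40
  sig3 = sub(5, -8) = 13
  sig4 = min2(5, -40) = -40
  sig5 = min2(5, -40) = -40
  sig6 = if0(sig5=-40 -> else branch sig4) = -40
  sig11 = mul(13, -40) = -520

Propagation after the edit:
  sig1: runs — src1 5->0; result 0.
  sig2: runs — src1 5->0; result 0.
  sig3: runs — src1 5->0; result 8.
  sig4: marked dirty but never re-examined — demand shifted away from it.
  sig5: runs — sig1 5->0; sig2 -40->0; result 0.
  sig6: runs — sig5 -40->0; result 8.
  sig11: runs — sig3 13->8; sig6 -40->8; result 64.

Key observation: a condition flipped, so demand moved to the other branch — sig4 is never re-examined.

New value of sig11: 64.
Derived signals that run: sig1, sig2, sig3, sig5, sig6, sig11 — 6 in total.
Values that change: src1, sig1, sig2, sig3, sig5, sig6, sig11.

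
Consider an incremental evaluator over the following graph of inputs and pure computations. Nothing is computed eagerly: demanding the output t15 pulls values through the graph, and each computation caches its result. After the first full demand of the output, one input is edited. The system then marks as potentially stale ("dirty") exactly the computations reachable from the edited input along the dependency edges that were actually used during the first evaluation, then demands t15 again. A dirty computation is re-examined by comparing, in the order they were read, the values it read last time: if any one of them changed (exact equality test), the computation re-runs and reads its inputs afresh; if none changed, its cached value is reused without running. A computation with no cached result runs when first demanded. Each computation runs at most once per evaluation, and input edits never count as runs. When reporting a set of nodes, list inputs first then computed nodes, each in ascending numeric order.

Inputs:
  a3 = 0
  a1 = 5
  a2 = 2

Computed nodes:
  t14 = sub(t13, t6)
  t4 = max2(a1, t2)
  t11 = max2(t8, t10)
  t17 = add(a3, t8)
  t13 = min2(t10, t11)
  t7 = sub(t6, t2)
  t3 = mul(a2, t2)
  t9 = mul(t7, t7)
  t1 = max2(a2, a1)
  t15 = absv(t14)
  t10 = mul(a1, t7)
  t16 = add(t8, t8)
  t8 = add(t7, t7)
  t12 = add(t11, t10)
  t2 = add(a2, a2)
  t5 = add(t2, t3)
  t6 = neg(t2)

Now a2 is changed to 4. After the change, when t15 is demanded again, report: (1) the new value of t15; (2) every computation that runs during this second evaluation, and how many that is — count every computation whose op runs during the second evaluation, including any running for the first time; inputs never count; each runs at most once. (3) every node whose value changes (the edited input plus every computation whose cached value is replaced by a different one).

Initial pass — values computed on the first demand:
  t2 = add(2, 2) = 4
  t6 = neg(4) = -4
  t7 = sub(-4, 4) = -8
  t8 = add(-8, -8) = -16
  t10 = mul(5, -8) = -40
  t11 = max2(-16, -40) = -16
  t13 = min2(-40, -16) = -40
  t14 = sub(-40, -4) = -36
  t15 = absv(-36) = 36

Second demand — change propagation:
  t2: re-runs because a2 2->4; a2 2->4; new result 8.
  t6: re-runs because t2 4->8; new result -8.
  t7: re-runs because t6 -4->-8; t2 4->8; new result -16.
  t8: re-runs because t7 -8->-16; t7 -8->-16; new result -32.
  t10: re-runs because t7 -8->-16; new result -80.
  t11: re-runs because t8 -16->-32; t10 -40->-80; new result -32.
  t13: re-runs because t10 -40->-80; t11 -16->-32; new result -80.
  t14: re-runs because t13 -40->-80; t6 -4->-8; new result -72.
  t15: re-runs because t14 -36->-72; new result 72.

t15 now evaluates to 72.
Run set: t2, t6, t7, t8, t10, t11, t13, t14, t15 (9 run).
Changed values: a2, t2, t6, t7, t8, t10, t11, t13, t14, t15.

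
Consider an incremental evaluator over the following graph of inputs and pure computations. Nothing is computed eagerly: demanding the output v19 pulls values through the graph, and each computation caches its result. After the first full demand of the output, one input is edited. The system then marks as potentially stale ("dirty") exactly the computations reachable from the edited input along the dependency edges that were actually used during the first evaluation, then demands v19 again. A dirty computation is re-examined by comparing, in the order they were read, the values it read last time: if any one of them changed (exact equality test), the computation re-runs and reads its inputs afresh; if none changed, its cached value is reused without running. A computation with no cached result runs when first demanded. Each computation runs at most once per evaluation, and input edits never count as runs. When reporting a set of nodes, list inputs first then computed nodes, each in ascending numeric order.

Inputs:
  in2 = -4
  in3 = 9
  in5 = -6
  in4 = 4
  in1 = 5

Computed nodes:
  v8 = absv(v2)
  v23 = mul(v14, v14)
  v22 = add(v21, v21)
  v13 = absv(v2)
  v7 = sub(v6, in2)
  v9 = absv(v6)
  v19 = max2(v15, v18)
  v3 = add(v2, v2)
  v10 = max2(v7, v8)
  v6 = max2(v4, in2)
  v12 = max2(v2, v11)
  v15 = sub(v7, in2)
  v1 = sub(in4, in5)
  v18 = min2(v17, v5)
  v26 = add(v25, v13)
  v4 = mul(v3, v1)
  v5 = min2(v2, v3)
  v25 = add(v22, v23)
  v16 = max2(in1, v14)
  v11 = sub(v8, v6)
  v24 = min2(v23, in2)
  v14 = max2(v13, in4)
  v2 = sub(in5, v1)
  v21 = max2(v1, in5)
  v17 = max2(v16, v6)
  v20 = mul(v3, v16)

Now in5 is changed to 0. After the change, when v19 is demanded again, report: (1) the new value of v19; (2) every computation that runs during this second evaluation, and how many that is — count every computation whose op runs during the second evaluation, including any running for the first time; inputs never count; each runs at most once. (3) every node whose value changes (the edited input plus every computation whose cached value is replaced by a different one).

v19 now evaluates to 4.
Run set: v1, v2, v3, v4, v5, v6, v13, v14, v16, v17, v18, v19 (12 run).
Changed values: in5, v1, v2, v3, v4, v5, v13, v14, v16, v17, v18.
The important point: at v7 every value read last time is unchanged, so the dirty flag clears without a run.

Initial pass — values computed on the first demand:
  v1 = sub(4, -6) = 10
  v2 = sub(-6, 10) = -16
  v3 = add(-16, -16) = -32
  v4 = mul(-32, 10) = -320
  v5 = min2(-16, -32) = -32
  v6 = max2(-320, -4) = -4
  v7 = sub(-4, -4) = 0
  v13 = absv(-16) = 16
  v14 = max2(16, 4) = 16
  v15 = sub(0, -4) = 4
  v16 = max2(5, 16) = 16
  v17 = max2(16, -4) = 16
  v18 = min2(16, -32) = -32
  v19 = max2(4, -32) = 4

Second demand — change propagation:
  v1: re-runs because in5 -6->0; new result 4.
  v2: re-runs because in5 -6->0; v1 10->4; new result -4.
  v3: re-runs because v2 -16->-4; v2 -16->-4; new result -8.
  v4: re-runs because v3 -32->-8; v1 10->4; new result -32.
  v5: re-runs because v2 -16->-4; v3 -32->-8; new result -8.
  v6: re-runs because v4 -320->-32; new result -4 (unchanged).
  v7: re-examined; everything it read last time is the same (v6 unchanged, in2 unchanged) — cache 0 kept, no run.
  v13: re-runs because v2 -16->-4; new result 4.
  v14: re-runs because v13 16->4; new result 4.
  v15: re-examined; everything it read last time is the same (v7 unchanged, in2 unchanged) — cache 4 kept, no run.
  v16: re-runs because v14 16->4; new result 5.
  v17: re-runs because v16 16->5; new result 5.
  v18: re-runs because v17 16->5; v5 -32->-8; new result -8.
  v19: re-runs because v18 -32->-8; new result 4 (unchanged).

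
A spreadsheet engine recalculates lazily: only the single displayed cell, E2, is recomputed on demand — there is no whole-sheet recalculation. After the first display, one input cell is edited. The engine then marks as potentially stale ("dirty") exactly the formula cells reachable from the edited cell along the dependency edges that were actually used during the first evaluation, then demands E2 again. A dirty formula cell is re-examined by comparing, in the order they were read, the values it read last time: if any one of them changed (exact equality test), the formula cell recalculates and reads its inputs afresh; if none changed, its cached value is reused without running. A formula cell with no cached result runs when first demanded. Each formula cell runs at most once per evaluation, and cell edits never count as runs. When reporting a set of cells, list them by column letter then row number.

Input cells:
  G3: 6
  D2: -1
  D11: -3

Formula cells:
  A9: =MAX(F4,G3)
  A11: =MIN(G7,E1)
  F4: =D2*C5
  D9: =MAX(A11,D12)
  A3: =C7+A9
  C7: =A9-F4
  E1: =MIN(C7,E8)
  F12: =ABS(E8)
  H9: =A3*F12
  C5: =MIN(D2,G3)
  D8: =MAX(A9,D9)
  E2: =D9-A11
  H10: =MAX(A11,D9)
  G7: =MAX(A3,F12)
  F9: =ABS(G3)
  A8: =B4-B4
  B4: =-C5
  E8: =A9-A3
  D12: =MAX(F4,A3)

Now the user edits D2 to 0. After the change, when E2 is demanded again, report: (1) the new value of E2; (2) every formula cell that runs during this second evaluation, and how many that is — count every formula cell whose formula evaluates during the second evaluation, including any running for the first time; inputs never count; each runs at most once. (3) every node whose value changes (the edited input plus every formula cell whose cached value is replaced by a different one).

First evaluation (everything demanded from the output):
  C5 = MIN(-1, 6) = -1
  F4 = -1 * -1 = 1
  A9 = MAX(1, 6) = 6
  C7 = 6 - 1 = 5
  A3 = 5 + 6 = 11
  D12 = MAX(1, 11) = 11
  E8 = 6 - 11 = -5
  E1 = MIN(5, -5) = -5
  F12 = ABS(-5) = 5
  G7 = MAX(11, 5) = 11
  A11 = MIN(11, -5) = -5
  D9 = MAX(-5, 11) = 11
  E2 = 11 - -5 = 16

Propagation after the edit:
  C5: runs — D2 -1->0; result 0.
  F4: runs — D2 -1->0; C5 -1->0; result 0.
  A9: runs — F4 1->0; result 6 (same value as before).
  C7: runs — F4 1->0; result 6.
  A3: runs — C7 5->6; result 12.
  D12: runs — F4 1->0; A3 11->12; result 12.
  E8: runs — A3 11->12; result -6.
  E1: runs — C7 5->6; E8 -5->-6; result -6.
  F12: runs — E8 -5->-6; result 6.
  G7: runs — A3 11->12; F12 5->6; result 12.
  A11: runs — G7 11->12; E1 -5->-6; result -6.
  D9: runs — A11 -5->-6; D12 11->12; result 12.
  E2: runs — D9 11->12; A11 -5->-6; result 18.

New value of E2: 18.
Formula cells that run: A3, A9, A11, C5, C7, D9, D12, E1, E2, E8, F4, F12, G7 — 13 in total.
Values that change: A3, A11, C5, C7, D2, D9, D12, E1, E2, E8, F4, F12, G7.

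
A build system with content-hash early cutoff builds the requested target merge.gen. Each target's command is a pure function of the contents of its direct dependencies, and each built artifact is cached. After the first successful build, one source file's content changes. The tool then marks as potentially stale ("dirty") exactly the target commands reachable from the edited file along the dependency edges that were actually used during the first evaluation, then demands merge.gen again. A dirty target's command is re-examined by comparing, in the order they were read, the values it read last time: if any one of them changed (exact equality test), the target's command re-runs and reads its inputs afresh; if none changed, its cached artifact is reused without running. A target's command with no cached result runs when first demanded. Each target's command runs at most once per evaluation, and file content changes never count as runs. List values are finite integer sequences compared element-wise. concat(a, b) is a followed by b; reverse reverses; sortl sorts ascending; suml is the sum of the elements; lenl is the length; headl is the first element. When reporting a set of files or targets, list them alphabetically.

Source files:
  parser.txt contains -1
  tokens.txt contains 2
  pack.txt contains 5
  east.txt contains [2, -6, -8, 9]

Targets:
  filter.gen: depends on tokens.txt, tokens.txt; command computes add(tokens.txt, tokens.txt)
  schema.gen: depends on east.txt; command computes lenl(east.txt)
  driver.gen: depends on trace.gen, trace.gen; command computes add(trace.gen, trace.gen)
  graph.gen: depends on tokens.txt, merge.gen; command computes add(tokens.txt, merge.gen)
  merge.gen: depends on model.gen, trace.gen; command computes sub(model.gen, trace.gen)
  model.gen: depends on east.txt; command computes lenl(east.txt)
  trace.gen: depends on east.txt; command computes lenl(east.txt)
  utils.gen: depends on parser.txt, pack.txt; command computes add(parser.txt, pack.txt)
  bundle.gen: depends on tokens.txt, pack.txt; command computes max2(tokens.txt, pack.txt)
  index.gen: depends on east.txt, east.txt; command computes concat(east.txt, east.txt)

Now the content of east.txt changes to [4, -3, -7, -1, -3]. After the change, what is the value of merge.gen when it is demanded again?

New value of merge.gen: 0.

First evaluation (everything demanded from the output):
  model.gen = lenl([2, -6, -8, 9]) = 4
  trace.gen = lenl([2, -6, -8, 9]) = 4
  merge.gen = sub(4, 4) = 0

Propagation after the edit:
  model.gen: runs — east.txt [2, -6, -8, 9]->[4, -3, -7, -1, -3]; result 5.
  trace.gen: runs — east.txt [2, -6, -8, 9]->[4, -3, -7, -1, -3]; result 5.
  merge.gen: runs — model.gen 4->5; trace.gen 4->5; result 0 (same value as before).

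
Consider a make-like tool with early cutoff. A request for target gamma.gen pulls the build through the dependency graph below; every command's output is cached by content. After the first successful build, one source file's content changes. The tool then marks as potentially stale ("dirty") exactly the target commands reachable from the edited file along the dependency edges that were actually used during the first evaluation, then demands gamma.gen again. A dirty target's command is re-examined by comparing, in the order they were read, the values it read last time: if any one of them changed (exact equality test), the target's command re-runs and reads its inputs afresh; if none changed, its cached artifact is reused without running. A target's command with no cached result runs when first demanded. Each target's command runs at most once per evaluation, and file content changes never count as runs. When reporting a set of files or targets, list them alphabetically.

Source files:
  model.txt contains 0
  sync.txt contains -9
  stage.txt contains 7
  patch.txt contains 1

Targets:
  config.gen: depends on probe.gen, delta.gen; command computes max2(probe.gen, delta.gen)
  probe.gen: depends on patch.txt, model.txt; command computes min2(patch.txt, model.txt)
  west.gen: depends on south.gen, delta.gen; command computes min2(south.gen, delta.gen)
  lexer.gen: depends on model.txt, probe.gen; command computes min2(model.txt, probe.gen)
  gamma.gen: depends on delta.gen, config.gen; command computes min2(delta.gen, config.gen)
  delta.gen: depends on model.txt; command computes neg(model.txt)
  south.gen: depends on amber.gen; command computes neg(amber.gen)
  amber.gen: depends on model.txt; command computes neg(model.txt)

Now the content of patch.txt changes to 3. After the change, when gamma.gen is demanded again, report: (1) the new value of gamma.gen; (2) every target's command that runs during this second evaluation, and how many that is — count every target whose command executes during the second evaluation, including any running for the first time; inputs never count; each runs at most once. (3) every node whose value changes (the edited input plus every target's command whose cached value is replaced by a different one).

Demanding gamma.gen again yields 0.
1 target commands run: probe.gen.
The nodes whose values change: patch.txt.
Note the absorption at probe.gen: it re-runs yet its value is the same, leaving the output's value untouched.

First demand of the output computes:
  delta.gen = neg(0) = 0
  probe.gen = min2(1, 0) = 0
  config.gen = max2(0, 0) = 0
  gamma.gen = min2(0, 0) = 0

After the edit, cleaning proceeds:
  probe.gen: a read changed (patch.txt 1->3) — executes, giving 0 — identical to its old value.
  config.gen: dirty, but its reads are unchanged (probe.gen unchanged, delta.gen unchanged); cached 0 stands.
  gamma.gen: dirty, but its reads are unchanged (delta.gen unchanged, config.gen unchanged); cached 0 stands.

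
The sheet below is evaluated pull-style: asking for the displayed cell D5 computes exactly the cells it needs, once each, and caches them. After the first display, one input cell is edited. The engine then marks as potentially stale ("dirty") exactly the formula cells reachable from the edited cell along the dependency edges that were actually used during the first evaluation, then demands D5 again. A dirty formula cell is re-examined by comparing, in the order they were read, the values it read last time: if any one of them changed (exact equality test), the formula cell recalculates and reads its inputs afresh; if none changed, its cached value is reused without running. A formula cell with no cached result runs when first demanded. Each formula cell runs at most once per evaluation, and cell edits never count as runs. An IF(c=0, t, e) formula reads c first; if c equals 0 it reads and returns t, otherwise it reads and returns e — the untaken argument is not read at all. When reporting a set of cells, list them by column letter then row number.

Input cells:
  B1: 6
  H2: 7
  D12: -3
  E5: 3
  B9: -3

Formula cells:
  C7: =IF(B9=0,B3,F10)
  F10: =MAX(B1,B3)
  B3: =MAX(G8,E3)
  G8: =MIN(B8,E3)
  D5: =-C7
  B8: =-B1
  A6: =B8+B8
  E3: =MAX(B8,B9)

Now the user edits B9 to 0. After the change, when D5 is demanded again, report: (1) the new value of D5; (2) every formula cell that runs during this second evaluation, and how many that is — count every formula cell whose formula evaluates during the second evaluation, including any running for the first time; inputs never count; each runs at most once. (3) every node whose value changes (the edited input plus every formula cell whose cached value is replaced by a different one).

First demand of the output computes:
  B8 = -(6) = -6
  E3 = MAX(-6, -3) = -3
  G8 = MIN(-6, -3) = -6
  B3 = MAX(-6, -3) = -3
  F10 = MAX(6, -3) = 6
  C7 = IF(B9=0: B9=-3 -> else branch F10) = 6
  D5 = -(6) = -6

After the edit, cleaning proceeds:
  E3: a read changed (B9 -3->0) — executes, giving 0.
  G8: a read changed (E3 -3->0) — executes, giving -6 — identical to its old value.
  B3: a read changed (E3 -3->0) — executes, giving 0.
  F10: stays stale; no demand reaches it after the flip.
  C7: a read changed (B9 -3->0) — executes, giving 0.
  D5: a read changed (C7 6->0) — executes, giving 0.

Note the branch switch — demand abandons F10, which is never re-examined.

Demanding D5 again yields 0.
5 formula cells run: B3, C7, D5, E3, G8.
The nodes whose values change: B3, B9, C7, D5, E3.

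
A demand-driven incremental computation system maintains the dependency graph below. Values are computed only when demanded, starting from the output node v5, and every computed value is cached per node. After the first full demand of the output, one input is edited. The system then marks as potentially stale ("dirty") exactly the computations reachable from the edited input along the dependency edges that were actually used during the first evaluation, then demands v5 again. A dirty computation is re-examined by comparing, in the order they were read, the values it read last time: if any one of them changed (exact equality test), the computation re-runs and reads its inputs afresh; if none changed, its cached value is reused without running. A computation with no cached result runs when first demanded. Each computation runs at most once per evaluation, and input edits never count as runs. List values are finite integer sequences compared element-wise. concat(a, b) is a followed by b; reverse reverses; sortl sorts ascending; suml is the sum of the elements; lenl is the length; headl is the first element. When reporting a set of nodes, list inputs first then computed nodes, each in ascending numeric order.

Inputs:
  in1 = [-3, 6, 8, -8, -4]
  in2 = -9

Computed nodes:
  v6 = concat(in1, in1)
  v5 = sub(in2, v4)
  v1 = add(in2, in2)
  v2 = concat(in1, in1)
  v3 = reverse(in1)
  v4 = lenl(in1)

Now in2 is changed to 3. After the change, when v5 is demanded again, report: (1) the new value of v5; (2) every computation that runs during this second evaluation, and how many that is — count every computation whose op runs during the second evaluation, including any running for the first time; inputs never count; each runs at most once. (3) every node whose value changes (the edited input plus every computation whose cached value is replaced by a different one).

First evaluation (everything demanded from the output):
  v4 = lenl([-3, 6, 8, -8, -4]) = 5
  v5 = sub(-9, 5) = -14

Propagation after the edit:
  v5: runs — in2 -9->3; result -2.

New value of v5: -2.
Computations that run: v5 — 1 in total.
Values that change: in2, v5.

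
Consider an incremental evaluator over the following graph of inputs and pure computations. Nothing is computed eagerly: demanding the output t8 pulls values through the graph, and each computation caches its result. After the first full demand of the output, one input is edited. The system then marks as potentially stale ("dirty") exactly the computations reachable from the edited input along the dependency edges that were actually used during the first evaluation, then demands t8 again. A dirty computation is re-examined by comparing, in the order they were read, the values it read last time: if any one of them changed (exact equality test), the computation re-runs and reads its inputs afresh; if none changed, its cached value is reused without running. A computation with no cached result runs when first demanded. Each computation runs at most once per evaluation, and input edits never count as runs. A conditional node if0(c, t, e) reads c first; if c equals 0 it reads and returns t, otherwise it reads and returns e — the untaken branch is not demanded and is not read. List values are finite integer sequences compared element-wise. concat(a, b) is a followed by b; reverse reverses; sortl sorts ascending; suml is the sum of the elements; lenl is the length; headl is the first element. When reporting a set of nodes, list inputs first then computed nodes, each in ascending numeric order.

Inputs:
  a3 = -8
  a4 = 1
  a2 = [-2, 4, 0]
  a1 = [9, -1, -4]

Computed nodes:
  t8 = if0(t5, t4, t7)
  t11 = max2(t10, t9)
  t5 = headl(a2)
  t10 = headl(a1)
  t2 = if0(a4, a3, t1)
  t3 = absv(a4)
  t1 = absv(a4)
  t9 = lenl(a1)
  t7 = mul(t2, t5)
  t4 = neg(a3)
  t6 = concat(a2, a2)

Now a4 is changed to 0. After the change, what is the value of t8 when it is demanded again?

t8 now evaluates to 16.
The important point: the flipped condition redirects demand; t1 is left stale, never re-checked.

Initial pass — values computed on the first demand:
  t1 = absv(1) = 1
  t2 = if0(a4=1 -> else branch t1) = 1
  t5 = headl([-2, 4, 0]) = -2
  t7 = mul(1, -2) = -2
  t8 = if0(t5=-2 -> else branch t7) = -2

Second demand — change propagation:
  t1: dirty yet unreached — the second evaluation never asks for it.
  t2: re-runs because a4 1->0; new result -8.
  t7: re-runs because t2 1->-8; new result 16.
  t8: re-runs because t7 -2->16; new result 16.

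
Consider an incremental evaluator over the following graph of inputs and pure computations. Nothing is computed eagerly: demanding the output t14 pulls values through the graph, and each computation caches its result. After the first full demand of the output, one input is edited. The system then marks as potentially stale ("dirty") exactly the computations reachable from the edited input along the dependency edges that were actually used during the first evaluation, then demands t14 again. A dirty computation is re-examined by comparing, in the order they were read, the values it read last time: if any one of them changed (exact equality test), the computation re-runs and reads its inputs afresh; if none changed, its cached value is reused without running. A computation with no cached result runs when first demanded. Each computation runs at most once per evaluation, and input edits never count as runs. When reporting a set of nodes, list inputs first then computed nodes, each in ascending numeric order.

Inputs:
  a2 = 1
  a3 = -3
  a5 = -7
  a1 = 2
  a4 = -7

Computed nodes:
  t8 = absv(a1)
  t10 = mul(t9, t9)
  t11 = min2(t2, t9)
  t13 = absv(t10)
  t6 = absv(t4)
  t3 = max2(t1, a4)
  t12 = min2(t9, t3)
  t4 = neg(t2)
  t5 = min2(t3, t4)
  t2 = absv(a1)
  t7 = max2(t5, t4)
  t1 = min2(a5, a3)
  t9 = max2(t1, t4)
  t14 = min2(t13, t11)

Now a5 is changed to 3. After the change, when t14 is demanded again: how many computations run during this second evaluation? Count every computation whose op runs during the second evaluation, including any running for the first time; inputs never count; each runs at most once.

Run set: t1, t9 (2 run).
The important point: t9 recomputes to an identical value, and the output ends up unchanged.

Initial pass — values computed on the first demand:
  t1 = min2(-7, -3) = -7
  t2 = absv(2) = 2
  t4 = neg(2) = -2
  t9 = max2(-7, -2) = -2
  t10 = mul(-2, -2) = 4
  t11 = min2(2, -2) = -2
  t13 = absv(4) = 4
  t14 = min2(4, -2) = -2

Second demand — change propagation:
  t1: re-runs because a5 -7->3; new result -3.
  t9: re-runs because t1 -7->-3; new result -2 (unchanged).
  t10: re-examined; everything it read last time is the same (t9 unchanged, t9 unchanged) — cache 4 kept, no run.
  t11: re-examined; everything it read last time is the same (t2 unchanged, t9 unchanged) — cache -2 kept, no run.
  t13: re-examined; everything it read last time is the same (t10 unchanged) — cache 4 kept, no run.
  t14: re-examined; everything it read last time is the same (t13 unchanged, t11 unchanged) — cache -2 kept, no run.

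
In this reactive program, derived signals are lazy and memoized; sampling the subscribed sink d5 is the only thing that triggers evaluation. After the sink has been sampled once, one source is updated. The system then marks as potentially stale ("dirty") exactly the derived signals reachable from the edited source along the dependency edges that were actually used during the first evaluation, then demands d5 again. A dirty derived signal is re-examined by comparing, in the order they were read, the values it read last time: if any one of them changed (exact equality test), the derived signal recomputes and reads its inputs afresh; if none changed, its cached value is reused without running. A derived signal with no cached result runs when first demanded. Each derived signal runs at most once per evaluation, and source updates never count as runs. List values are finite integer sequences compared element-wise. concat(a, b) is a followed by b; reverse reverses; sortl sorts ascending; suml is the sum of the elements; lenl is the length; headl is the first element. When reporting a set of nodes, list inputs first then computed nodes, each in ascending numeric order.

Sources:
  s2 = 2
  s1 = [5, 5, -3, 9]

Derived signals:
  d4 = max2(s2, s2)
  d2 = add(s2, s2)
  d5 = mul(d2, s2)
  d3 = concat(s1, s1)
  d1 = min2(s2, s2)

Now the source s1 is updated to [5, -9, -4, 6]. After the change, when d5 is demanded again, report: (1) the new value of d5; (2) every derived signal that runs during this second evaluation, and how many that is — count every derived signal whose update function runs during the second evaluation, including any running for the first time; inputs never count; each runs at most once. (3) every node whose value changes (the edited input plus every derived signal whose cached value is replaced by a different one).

First demand of the output computes:
  d2 = add(2, 2) = 4
  d5 = mul(4, 2) = 8

After the edit, cleaning proceeds:
  s1 only reaches undemanded nodes; the second demand re-runs nothing.

Note the shortcut — s1 feeds only undemanded nodes, so no recomputation happens.

Demanding d5 again yields 8.
0 derived signals run: none.
The nodes whose values change: s1.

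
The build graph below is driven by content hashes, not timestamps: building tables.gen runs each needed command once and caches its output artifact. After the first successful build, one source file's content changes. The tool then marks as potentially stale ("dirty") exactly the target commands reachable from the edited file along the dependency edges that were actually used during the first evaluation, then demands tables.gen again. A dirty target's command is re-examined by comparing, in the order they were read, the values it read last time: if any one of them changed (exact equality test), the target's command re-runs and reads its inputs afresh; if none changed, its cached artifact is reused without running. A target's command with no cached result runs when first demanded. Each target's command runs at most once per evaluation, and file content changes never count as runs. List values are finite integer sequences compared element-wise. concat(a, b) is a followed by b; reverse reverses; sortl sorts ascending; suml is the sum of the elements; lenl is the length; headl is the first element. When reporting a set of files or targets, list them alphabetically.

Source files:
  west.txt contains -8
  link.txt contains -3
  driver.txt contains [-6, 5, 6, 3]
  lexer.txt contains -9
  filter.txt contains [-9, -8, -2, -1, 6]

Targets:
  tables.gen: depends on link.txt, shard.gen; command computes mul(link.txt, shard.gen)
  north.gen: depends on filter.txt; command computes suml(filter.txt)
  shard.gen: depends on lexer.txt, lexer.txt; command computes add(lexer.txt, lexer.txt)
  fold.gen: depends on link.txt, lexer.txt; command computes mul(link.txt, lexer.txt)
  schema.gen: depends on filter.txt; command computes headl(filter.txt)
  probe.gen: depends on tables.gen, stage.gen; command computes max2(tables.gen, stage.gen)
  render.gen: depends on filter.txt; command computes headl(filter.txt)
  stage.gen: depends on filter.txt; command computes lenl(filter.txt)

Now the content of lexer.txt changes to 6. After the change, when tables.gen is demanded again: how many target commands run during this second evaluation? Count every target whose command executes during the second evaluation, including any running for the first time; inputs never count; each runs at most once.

Initial pass — values computed on the first demand:
  shard.gen = add(-9, -9) = -18
  tables.gen = mul(-3, -18) = 54

Second demand — change propagation:
  shard.gen: re-runs because lexer.txt -9->6; lexer.txt -9->6; new result 12.
  tables.gen: re-runs because shard.gen -18->12; new result -36.

Run set: shard.gen, tables.gen (2 run).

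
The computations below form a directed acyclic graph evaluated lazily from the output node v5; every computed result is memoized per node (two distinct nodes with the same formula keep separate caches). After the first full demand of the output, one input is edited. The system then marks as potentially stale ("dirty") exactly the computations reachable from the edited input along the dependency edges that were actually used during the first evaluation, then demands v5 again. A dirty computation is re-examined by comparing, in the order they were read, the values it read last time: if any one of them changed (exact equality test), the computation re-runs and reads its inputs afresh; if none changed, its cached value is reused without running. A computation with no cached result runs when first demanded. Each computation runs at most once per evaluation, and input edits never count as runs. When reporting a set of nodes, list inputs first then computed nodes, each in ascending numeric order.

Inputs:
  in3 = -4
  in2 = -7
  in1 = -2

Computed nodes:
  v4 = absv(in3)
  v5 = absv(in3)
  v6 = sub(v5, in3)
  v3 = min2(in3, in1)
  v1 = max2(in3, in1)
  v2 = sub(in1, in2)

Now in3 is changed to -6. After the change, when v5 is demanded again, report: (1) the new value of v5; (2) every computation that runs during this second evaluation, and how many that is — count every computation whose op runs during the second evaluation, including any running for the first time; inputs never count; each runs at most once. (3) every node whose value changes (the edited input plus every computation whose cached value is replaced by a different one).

First demand of the output computes:
  v5 = absv(-4) = 4

After the edit, cleaning proceeds:
  v5: a read changed (in3 -4->-6) — executes, giving 6.

Demanding v5 again yields 6.
1 computations run: v5.
The nodes whose values change: in3, v5.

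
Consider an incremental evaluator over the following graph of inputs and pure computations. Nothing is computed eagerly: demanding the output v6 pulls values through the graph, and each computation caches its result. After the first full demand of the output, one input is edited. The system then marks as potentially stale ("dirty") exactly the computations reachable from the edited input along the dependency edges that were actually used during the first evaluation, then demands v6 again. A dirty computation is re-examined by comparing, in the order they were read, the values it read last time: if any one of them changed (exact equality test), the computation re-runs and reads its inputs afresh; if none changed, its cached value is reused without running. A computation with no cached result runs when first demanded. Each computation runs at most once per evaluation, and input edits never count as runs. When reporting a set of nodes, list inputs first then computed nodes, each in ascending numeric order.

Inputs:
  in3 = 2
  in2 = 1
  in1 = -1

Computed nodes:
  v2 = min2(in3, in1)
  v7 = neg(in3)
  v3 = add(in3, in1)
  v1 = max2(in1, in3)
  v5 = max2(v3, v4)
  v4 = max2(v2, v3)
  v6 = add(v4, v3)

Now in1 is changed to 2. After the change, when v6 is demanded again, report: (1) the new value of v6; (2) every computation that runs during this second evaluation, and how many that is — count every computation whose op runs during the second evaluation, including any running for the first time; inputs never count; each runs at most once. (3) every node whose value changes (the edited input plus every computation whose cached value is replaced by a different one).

v6 now evaluates to 8.
Run set: v2, v3, v4, v6 (4 run).
Changed values: in1, v2, v3, v4, v6.

Initial pass — values computed on the first demand:
  v2 = min2(2, -1) = -1
  v3 = add(2, -1) = 1
  v4 = max2(-1, 1) = 1
  v6 = add(1, 1) = 2

Second demand — change propagation:
  v2: re-runs because in1 -1->2; new result 2.
  v3: re-runs because in1 -1->2; new result 4.
  v4: re-runs because v2 -1->2; v3 1->4; new result 4.
  v6: re-runs because v4 1->4; v3 1->4; new result 8.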